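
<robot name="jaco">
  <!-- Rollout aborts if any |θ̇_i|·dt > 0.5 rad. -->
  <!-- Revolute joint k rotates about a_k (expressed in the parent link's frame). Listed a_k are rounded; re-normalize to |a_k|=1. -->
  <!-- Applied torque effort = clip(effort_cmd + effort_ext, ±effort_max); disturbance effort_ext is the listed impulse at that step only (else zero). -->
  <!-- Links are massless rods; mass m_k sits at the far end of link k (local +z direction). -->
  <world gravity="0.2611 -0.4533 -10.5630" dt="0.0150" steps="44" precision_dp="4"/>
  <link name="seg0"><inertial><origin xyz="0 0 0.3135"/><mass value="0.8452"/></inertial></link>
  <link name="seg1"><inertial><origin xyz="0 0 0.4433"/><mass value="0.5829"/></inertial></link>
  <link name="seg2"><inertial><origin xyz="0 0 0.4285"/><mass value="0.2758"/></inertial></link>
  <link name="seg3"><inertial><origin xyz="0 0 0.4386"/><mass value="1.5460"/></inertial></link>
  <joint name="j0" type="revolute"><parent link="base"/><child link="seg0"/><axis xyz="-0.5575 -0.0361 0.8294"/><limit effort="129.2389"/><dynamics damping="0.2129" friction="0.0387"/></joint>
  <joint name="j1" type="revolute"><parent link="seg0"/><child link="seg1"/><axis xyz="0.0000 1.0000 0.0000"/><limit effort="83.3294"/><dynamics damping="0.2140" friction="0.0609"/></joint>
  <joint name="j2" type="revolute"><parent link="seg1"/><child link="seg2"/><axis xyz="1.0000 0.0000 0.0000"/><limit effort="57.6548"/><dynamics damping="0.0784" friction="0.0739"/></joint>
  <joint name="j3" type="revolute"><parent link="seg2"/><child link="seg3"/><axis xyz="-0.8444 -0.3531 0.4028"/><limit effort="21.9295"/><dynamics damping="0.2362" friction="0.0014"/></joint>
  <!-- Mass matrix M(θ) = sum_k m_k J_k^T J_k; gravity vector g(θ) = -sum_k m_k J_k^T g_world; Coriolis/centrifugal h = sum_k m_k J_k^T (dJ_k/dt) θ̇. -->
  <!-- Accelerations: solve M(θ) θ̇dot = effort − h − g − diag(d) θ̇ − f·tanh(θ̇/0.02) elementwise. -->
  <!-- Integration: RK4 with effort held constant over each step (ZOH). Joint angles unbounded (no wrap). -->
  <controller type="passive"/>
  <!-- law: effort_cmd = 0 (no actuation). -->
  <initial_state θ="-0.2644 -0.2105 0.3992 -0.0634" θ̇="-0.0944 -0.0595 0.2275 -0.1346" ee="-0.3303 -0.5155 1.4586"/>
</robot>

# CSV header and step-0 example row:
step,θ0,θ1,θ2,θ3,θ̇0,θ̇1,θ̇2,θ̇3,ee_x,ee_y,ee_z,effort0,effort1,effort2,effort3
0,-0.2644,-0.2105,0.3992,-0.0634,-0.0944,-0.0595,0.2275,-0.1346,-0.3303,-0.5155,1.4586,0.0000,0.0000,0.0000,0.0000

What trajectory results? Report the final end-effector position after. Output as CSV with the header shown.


step,θ0,θ1,θ2,θ3,θ̇0,θ̇1,θ̇2,θ̇3,ee_x,ee_y,ee_z,effort0,effort1,effort2,effort3
1,-0.2647,-0.2117,0.4046,-0.0647,0.0554,-0.1014,0.4854,-0.0429,-0.3322,-0.5197,1.4556,0.0000,0.0000,0.0000,0.0000
2,-0.2628,-0.2136,0.4136,-0.0649,0.1883,-0.1466,0.7134,0.0078,-0.3345,-0.5247,1.4514,0.0000,0.0000,0.0000,0.0000
3,-0.2591,-0.2161,0.4259,-0.0645,0.3126,-0.1956,0.9268,0.0397,-0.3371,-0.5307,1.4461,0.0000,0.0000,0.0000,0.0000
4,-0.2535,-0.2194,0.4414,-0.0637,0.4294,-0.2485,1.1305,0.0637,-0.3401,-0.5376,1.4396,0.0000,0.0000,0.0000,0.0000
5,-0.2462,-0.2236,0.4598,-0.0626,0.5389,-0.3058,1.3268,0.0851,-0.3435,-0.5454,1.4319,0.0000,0.0000,0.0000,0.0000
6,-0.2374,-0.2286,0.4811,-0.0612,0.6408,-0.3681,1.5164,0.1068,-0.3472,-0.5541,1.4229,0.0000,0.0000,0.0000,0.0000
7,-0.2270,-0.2347,0.5053,-0.0594,0.7345,-0.4359,1.6992,0.1304,-0.3511,-0.5636,1.4126,0.0000,0.0000,0.0000,0.0000
8,-0.2154,-0.2418,0.5321,-0.0573,0.8191,-0.5097,1.8746,0.1563,-0.3553,-0.5740,1.4007,0.0000,0.0000,0.0000,0.0000
9,-0.2025,-0.2500,0.5615,-0.0547,0.8935,-0.5899,2.0414,0.1842,-0.3597,-0.5851,1.3874,0.0000,0.0000,0.0000,0.0000
10,-0.1886,-0.2595,0.5933,-0.0517,0.9565,-0.6769,2.1986,0.2137,-0.3643,-0.5970,1.3724,0.0000,0.0000,0.0000,0.0000
11,-0.1739,-0.2703,0.6274,-0.0483,1.0069,-0.7707,2.3449,0.2436,-0.3691,-0.6095,1.3557,0.0000,0.0000,0.0000,0.0000
12,-0.1585,-0.2826,0.6636,-0.0444,1.0433,-0.8715,2.4790,0.2729,-0.3740,-0.6227,1.3372,0.0000,0.0000,0.0000,0.0000
13,-0.1427,-0.2965,0.7017,-0.0401,1.0643,-0.9791,2.6001,0.3002,-0.3790,-0.6366,1.3169,0.0000,0.0000,0.0000,0.0000
14,-0.1266,-0.3120,0.7415,-0.0354,1.0687,-1.0930,2.7072,0.3241,-0.3840,-0.6509,1.2946,0.0000,0.0000,0.0000,0.0000
15,-0.1107,-0.3293,0.7828,-0.0304,1.0548,-1.2127,2.7999,0.3430,-0.3891,-0.6658,1.2703,0.0000,0.0000,0.0000,0.0000
16,-0.0951,-0.3485,0.8254,-0.0252,1.0211,-1.3373,2.8777,0.3549,-0.3941,-0.6811,1.2439,0.0000,0.0000,0.0000,0.0000
17,-0.0802,-0.3695,0.8691,-0.0198,0.9657,-1.4655,2.9405,0.3579,-0.3991,-0.6968,1.2153,0.0000,0.0000,0.0000,0.0000
18,-0.0662,-0.3924,0.9136,-0.0145,0.8866,-1.5956,2.9888,0.3494,-0.4041,-0.7127,1.1845,0.0000,0.0000,0.0000,0.0000
19,-0.0537,-0.4173,0.9587,-0.0094,0.7814,-1.7254,3.0229,0.3263,-0.4090,-0.7289,1.1514,0.0000,0.0000,0.0000,0.0000
20,-0.0429,-0.4442,1.0042,-0.0048,0.6477,-1.8521,3.0439,0.2853,-0.4138,-0.7452,1.1160,0.0000,0.0000,0.0000,0.0000
21,-0.0344,-0.4729,1.0499,-0.0010,0.4827,-1.9727,3.0536,0.2225,-0.4184,-0.7615,1.0781,0.0000,0.0000,0.0000,0.0000
22,-0.0286,-0.5033,1.0957,0.0018,0.2841,-2.0833,3.0542,0.1343,-0.4229,-0.7776,1.0377,0.0000,0.0000,0.0000,0.0000
23,-0.0261,-0.5353,1.1415,0.0029,0.0498,-2.1802,3.0495,0.0180,-0.4273,-0.7934,0.9947,0.0000,0.0000,0.0000,0.0000
24,-0.0273,-0.5686,1.1873,0.0022,-0.2151,-2.2632,3.0494,-0.1158,-0.4314,-0.8087,0.9491,0.0000,0.0000,0.0000,0.0000
25,-0.0327,-0.6031,1.2330,-0.0007,-0.5149,-2.3278,3.0547,-0.2744,-0.4354,-0.8232,0.9006,0.0000,0.0000,0.0000,0.0000
26,-0.0429,-0.6384,1.2790,-0.0061,-0.8472,-2.3728,3.0735,-0.4491,-0.4391,-0.8365,0.8494,0.0000,0.0000,0.0000,0.0000
27,-0.0583,-0.6742,1.3253,-0.0141,-1.2059,-2.3999,3.1166,-0.6200,-0.4425,-0.8482,0.7952,0.0000,0.0000,0.0000,0.0000
28,-0.0792,-0.7103,1.3726,-0.0245,-1.5823,-2.4143,3.1966,-0.7581,-0.4457,-0.8577,0.7381,0.0000,0.0000,0.0000,0.0000
29,-0.1058,-0.7466,1.4215,-0.0365,-1.9672,-2.4247,3.3252,-0.8285,-0.4484,-0.8645,0.6782,0.0000,0.0000,0.0000,0.0000
30,-0.1382,-0.7831,1.4727,-0.0489,-2.3534,-2.4425,3.5110,-0.7988,-0.4508,-0.8680,0.6154,0.0000,0.0000,0.0000,0.0000
31,-0.1764,-0.8200,1.5271,-0.0599,-2.7394,-2.4802,3.7559,-0.6492,-0.4527,-0.8676,0.5502,0.0000,0.0000,0.0000,0.0000
32,-0.2204,-0.8576,1.5856,-0.0678,-3.1312,-2.5499,4.0538,-0.3798,-0.4542,-0.8625,0.4827,0.0000,0.0000,0.0000,0.0000
33,-0.2704,-0.8967,1.6489,-0.0708,-3.5425,-2.6625,4.3915,-0.0109,-0.4551,-0.8524,0.4134,0.0000,0.0000,0.0000,0.0000
34,-0.3269,-0.9378,1.7175,-0.0678,-3.9945,-2.8269,4.7521,0.4216,-0.4553,-0.8366,0.3430,0.0000,0.0000,0.0000,0.0000
35,-0.3906,-0.9818,1.7915,-0.0580,-4.5136,-3.0505,5.1227,0.8850,-0.4549,-0.8148,0.2720,0.0000,0.0000,0.0000,0.0000
36,-0.4628,-1.0296,1.8712,-0.0412,-5.1325,-3.3387,5.4961,1.3519,-0.4538,-0.7865,0.2012,0.0000,0.0000,0.0000,0.0000
37,-0.5452,-1.0823,1.9565,-0.0175,-5.8895,-3.6932,5.8772,1.8158,-0.4518,-0.7516,0.1316,0.0000,0.0000,0.0000,0.0000
38,-0.6403,-1.1407,2.0476,0.0134,-6.8241,-4.1104,6.2872,2.3062,-0.4490,-0.7098,0.0642,0.0000,0.0000,0.0000,0.0000
39,-0.7510,-1.2058,2.1454,0.0522,-7.9665,-4.5769,6.7641,2.9077,-0.4453,-0.6612,0.0004,0.0000,0.0000,0.0000,0.0000
40,-0.8803,-1.2781,2.2511,0.1019,-9.3068,-5.0614,7.3493,3.7752,-0.4409,-0.6062,-0.0586,0.0000,0.0000,0.0000,0.0000
41,-1.0307,-1.3575,2.3664,0.1679,-10.7278,-5.5023,8.0360,5.1141,-0.4361,-0.5452,-0.1112,0.0000,0.0000,0.0000,0.0000
42,-1.2011,-1.4425,2.4919,0.2582,-11.9197,-5.8068,8.6497,7.0132,-0.4314,-0.4792,-0.1561,0.0000,0.0000,0.0000,0.0000
43,-1.3849,-1.5306,2.6234,0.3791,-12.4646,-5.8989,8.7655,9.0680,-0.4272,-0.4090,-0.1921,0.0000,0.0000,0.0000,0.0000
44,-1.5710,-1.6185,2.7503,0.5265,-12.2353,-5.8004,8.0062,10.4066,-0.4239,-0.3354,-0.2189,,,,
# final ee position (m): -0.4239 -0.3354 -0.2189


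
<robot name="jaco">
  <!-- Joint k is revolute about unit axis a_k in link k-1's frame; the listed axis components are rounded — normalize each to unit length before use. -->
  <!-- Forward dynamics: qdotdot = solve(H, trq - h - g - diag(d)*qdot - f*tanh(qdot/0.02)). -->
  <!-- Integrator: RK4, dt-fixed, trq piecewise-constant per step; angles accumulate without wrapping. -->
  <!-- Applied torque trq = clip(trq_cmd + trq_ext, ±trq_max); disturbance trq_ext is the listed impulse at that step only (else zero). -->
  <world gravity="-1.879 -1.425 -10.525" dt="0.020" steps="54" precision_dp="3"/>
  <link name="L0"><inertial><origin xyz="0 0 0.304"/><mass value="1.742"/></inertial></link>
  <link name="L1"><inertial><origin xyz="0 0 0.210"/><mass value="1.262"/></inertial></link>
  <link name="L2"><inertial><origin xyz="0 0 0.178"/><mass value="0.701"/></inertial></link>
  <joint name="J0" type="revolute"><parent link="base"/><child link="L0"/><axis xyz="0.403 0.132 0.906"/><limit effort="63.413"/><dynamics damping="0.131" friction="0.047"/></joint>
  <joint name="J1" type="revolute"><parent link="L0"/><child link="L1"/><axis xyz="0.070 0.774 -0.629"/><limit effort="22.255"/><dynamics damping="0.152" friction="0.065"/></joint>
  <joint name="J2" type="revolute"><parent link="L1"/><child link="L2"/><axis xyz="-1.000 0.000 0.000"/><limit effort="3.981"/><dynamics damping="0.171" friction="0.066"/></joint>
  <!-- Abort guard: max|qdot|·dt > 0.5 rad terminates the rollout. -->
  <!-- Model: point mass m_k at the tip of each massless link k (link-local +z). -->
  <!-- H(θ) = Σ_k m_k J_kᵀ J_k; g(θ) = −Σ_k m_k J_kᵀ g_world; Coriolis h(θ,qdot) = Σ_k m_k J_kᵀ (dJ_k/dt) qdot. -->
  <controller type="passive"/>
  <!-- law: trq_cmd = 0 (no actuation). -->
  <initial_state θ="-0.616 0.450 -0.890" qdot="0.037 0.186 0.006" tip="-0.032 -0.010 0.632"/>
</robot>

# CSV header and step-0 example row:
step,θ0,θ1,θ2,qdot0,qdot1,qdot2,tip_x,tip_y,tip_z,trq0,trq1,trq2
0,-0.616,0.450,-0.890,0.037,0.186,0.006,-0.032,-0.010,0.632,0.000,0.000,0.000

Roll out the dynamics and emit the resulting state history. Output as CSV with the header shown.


step,θ0,θ1,θ2,qdot0,qdot1,qdot2,tip_x,tip_y,tip_z,trq0,trq1,trq2
1,-0.618,0.458,-0.899,-0.186,0.560,-0.861,-0.033,-0.011,0.631,0.000,0.000,0.000
2,-0.623,0.472,-0.924,-0.359,0.891,-1.582,-0.035,-0.013,0.628,0.000,0.000,0.000
3,-0.632,0.493,-0.961,-0.489,1.199,-2.192,-0.039,-0.016,0.622,0.000,0.000,0.000
4,-0.642,0.520,-1.011,-0.577,1.493,-2.716,-0.043,-0.019,0.615,0.000,0.000,0.000
5,-0.655,0.553,-1.070,-0.623,1.777,-3.171,-0.050,-0.022,0.607,0.000,0.000,0.000
6,-0.667,0.591,-1.137,-0.628,2.054,-3.576,-0.056,-0.025,0.596,0.000,0.000,0.000
7,-0.679,0.635,-1.212,-0.594,2.326,-3.946,-0.064,-0.027,0.584,0.000,0.000,0.000
8,-0.691,0.684,-1.295,-0.522,2.594,-4.290,-0.072,-0.029,0.570,0.000,0.000,0.000
9,-0.700,0.739,-1.384,-0.415,2.861,-4.615,-0.080,-0.030,0.555,0.000,0.000,0.000
10,-0.707,0.799,-1.479,-0.279,3.133,-4.922,-0.088,-0.029,0.538,0.000,0.000,0.000
11,-0.711,0.864,-1.581,-0.124,3.413,-5.205,-0.095,-0.027,0.520,0.000,0.000,0.000
12,-0.712,0.935,-1.687,0.037,3.713,-5.449,-0.101,-0.024,0.501,0.000,0.000,0.000
13,-0.710,1.013,-1.798,0.176,4.044,-5.630,-0.105,-0.019,0.482,0.000,0.000,0.000
14,-0.705,1.097,-1.912,0.302,4.390,-5.746,-0.107,-0.012,0.462,0.000,0.000,0.000
15,-0.698,1.188,-2.028,0.403,4.751,-5.786,-0.106,-0.004,0.444,0.000,0.000,0.000
16,-0.689,1.287,-2.143,0.477,5.122,-5.750,-0.103,0.006,0.426,0.000,0.000,0.000
17,-0.679,1.393,-2.257,0.533,5.500,-5.648,-0.098,0.015,0.411,0.000,0.000,0.000
18,-0.668,1.507,-2.369,0.587,5.880,-5.504,-0.090,0.024,0.396,0.000,0.000,0.000
19,-0.655,1.629,-2.477,0.663,6.257,-5.342,-0.081,0.032,0.383,0.000,0.000,0.000
20,-0.641,1.757,-2.582,0.785,6.634,-5.183,-0.070,0.039,0.371,0.000,0.000,0.000
21,-0.623,1.894,-2.685,0.970,7.014,-5.043,-0.058,0.043,0.360,0.000,0.000,0.000
22,-0.602,2.038,-2.784,1.235,7.406,-4.930,-0.046,0.044,0.349,0.000,0.000,0.000
23,-0.573,2.190,-2.882,1.588,7.821,-4.853,-0.034,0.043,0.337,0.000,0.000,0.000
24,-0.537,2.351,-2.979,2.034,8.266,-4.821,-0.023,0.038,0.325,0.000,0.000,0.000
25,-0.492,2.521,-3.075,2.567,8.739,-4.853,-0.014,0.031,0.311,0.000,0.000,0.000
26,-0.434,2.701,-3.173,3.153,9.197,-4.983,-0.008,0.023,0.295,0.000,0.000,0.000
27,-0.366,2.888,-3.276,3.698,9.508,-5.263,-0.006,0.013,0.276,0.000,0.000,0.000
28,-0.288,3.078,-3.385,4.003,9.352,-5.738,-0.008,0.002,0.256,0.000,0.000,0.000
29,-0.209,3.256,-3.506,3.808,8.297,-6.374,-0.015,-0.008,0.234,0.000,0.000,0.000
30,-0.139,3.404,-3.640,3.096,6.343,-6.989,-0.027,-0.017,0.212,0.000,0.000,0.000
31,-0.086,3.509,-3.784,2.225,4.193,-7.400,-0.042,-0.028,0.190,0.000,0.000,0.000
32,-0.049,3.574,-3.934,1.502,2.449,-7.573,-0.058,-0.041,0.170,0.000,0.000,0.000
33,-0.025,3.610,-4.086,1.000,1.232,-7.557,-0.074,-0.056,0.152,0.000,0.000,0.000
34,-0.008,3.626,-4.236,0.688,0.443,-7.392,-0.088,-0.074,0.136,0.000,0.000,0.000
35,0.004,3.630,-4.381,0.531,-0.029,-7.098,-0.100,-0.094,0.123,0.000,0.000,0.000
36,0.014,3.627,-4.519,0.520,-0.229,-6.676,-0.110,-0.115,0.113,0.000,0.000,0.000
37,0.025,3.621,-4.647,0.591,-0.301,-6.160,-0.117,-0.136,0.106,0.000,0.000,0.000
38,0.038,3.616,-4.765,0.724,-0.282,-5.571,-0.123,-0.158,0.102,0.000,0.000,0.000
39,0.055,3.611,-4.870,0.899,-0.202,-4.936,-0.126,-0.178,0.100,0.000,0.000,0.000
40,0.074,3.608,-4.962,1.099,-0.087,-4.282,-0.127,-0.197,0.099,0.000,0.000,0.000
41,0.099,3.607,-5.041,1.297,0.024,-3.640,-0.126,-0.214,0.098,0.000,0.000,0.000
42,0.126,3.608,-5.108,1.458,0.077,-3.045,-0.123,-0.229,0.098,0.000,0.000,0.000
43,0.157,3.610,-5.163,1.614,0.122,-2.487,-0.119,-0.243,0.098,0.000,0.000,0.000
44,0.191,3.613,-5.208,1.762,0.154,-1.979,-0.113,-0.255,0.098,0.000,0.000,0.000
45,0.227,3.616,-5.243,1.902,0.170,-1.526,-0.105,-0.266,0.096,0.000,0.000,0.000
46,0.267,3.620,-5.269,2.033,0.170,-1.133,-0.096,-0.276,0.094,0.000,0.000,0.000
47,0.309,3.623,-5.288,2.160,0.157,-0.803,-0.086,-0.284,0.092,0.000,0.000,0.000
48,0.353,3.626,-5.302,2.285,0.136,-0.533,-0.075,-0.291,0.088,0.000,0.000,0.000
49,0.400,3.628,-5.310,2.411,0.113,-0.322,-0.063,-0.297,0.084,0.000,0.000,0.000
50,0.450,3.630,-5.315,2.542,0.092,-0.166,-0.049,-0.302,0.079,0.000,0.000,0.000
51,0.502,3.632,-5.317,2.680,0.080,-0.062,-0.035,-0.306,0.073,0.000,0.000,0.000
52,0.557,3.634,-5.318,2.824,0.078,-0.018,-0.019,-0.309,0.066,0.000,0.000,0.000
53,0.615,3.635,-5.318,2.976,0.090,-0.027,-0.003,-0.311,0.060,0.000,0.000,0.000
54,0.676,3.638,-5.319,3.145,0.131,-0.041,0.014,-0.313,0.052,,,


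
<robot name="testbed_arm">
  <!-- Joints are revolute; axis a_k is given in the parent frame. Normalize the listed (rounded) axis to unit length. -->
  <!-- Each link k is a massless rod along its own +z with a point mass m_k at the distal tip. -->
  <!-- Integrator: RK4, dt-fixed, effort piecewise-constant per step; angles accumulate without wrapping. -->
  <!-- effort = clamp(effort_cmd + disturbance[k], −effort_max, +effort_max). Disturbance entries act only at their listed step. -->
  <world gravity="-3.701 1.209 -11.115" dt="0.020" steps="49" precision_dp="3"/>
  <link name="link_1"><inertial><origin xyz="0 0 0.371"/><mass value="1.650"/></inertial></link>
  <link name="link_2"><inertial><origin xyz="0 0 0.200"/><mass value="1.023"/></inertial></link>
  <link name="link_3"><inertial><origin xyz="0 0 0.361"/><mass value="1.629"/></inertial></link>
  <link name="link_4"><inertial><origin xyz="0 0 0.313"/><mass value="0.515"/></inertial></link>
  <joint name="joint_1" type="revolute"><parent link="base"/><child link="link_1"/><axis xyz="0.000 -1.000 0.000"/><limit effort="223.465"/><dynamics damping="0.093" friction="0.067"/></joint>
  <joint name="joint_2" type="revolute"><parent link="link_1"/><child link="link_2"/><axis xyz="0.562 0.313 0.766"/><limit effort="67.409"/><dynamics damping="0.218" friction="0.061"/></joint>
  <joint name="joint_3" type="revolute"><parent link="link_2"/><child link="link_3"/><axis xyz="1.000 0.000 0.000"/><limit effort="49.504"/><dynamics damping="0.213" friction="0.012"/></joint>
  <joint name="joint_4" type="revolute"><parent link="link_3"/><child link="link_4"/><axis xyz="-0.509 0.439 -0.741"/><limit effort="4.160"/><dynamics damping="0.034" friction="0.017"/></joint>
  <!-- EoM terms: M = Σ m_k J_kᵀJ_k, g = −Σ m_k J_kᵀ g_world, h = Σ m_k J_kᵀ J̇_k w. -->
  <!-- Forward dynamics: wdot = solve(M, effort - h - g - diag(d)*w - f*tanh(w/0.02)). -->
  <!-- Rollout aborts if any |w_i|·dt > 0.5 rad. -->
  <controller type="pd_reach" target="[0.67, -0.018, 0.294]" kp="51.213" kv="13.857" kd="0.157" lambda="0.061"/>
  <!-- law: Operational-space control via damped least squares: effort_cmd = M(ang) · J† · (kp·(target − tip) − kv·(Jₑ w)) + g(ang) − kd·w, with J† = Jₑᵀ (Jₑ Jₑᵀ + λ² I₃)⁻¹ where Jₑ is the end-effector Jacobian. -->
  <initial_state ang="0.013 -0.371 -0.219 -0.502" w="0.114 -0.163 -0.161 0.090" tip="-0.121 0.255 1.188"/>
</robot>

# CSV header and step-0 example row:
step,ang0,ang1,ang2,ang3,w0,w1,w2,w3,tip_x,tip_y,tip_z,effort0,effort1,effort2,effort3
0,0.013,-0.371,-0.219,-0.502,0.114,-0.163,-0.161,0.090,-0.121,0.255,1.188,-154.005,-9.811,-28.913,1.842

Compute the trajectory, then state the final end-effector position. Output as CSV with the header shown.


step,ang0,ang1,ang2,ang3,w0,w1,w2,w3,tip_x,tip_y,tip_z,effort0,effort1,effort2,effort3
1,0.004,-0.380,-0.236,-0.572,-1.036,-0.843,-1.458,-6.931,-0.115,0.258,1.184,-121.781,-11.151,-25.548,2.099
2,-0.026,-0.414,-0.265,-0.750,-1.959,-2.534,-1.354,-10.532,-0.092,0.260,1.176,-83.933,-11.413,-20.588,1.400
3,-0.072,-0.484,-0.285,-0.981,-2.561,-4.460,-0.634,-12.338,-0.054,0.264,1.162,-49.032,-8.026,-12.832,0.613
4,-0.126,-0.588,-0.290,-1.233,-2.855,-5.900,0.160,-12.785,-0.005,0.271,1.141,-23.530,-2.257,-4.140,0.014
5,-0.184,-0.714,-0.280,-1.484,-2.959,-6.625,0.827,-12.200,0.051,0.280,1.113,-7.239,3.449,3.194,-0.348
6,-0.243,-0.848,-0.258,-1.715,-3.000,-6.760,1.382,-10.957,0.109,0.292,1.080,2.320,7.761,8.234,-0.516
7,-0.304,-0.981,-0.225,-1.918,-3.068,-6.488,1.884,-9.363,0.167,0.303,1.045,7.326,10.507,11.183,-0.566
8,-0.366,-1.105,-0.182,-2.087,-3.217,-5.958,2.395,-7.583,0.224,0.314,1.008,9.394,12.006,12.617,-0.563
9,-0.433,-1.217,-0.129,-2.220,-3.473,-5.267,2.956,-5.686,0.278,0.323,0.972,9.999,12.675,13.113,-0.555
10,-0.506,-1.315,-0.064,-2.314,-3.831,-4.490,3.570,-3.724,0.328,0.329,0.937,10.713,12.902,13.136,-0.557
11,-0.587,-1.397,0.014,-2.369,-4.243,-3.699,4.188,-1.800,0.375,0.333,0.901,12.917,12.990,13.026,-0.558
12,-0.675,-1.463,0.103,-2.387,-4.620,-2.958,4.705,-0.085,0.419,0.332,0.866,17.125,13.086,12.970,-0.527
13,-0.770,-1.515,0.200,-2.376,-4.869,-2.319,5.017,1.199,0.459,0.327,0.830,22.843,13.136,13.004,-0.417
14,-0.868,-1.556,0.300,-2.344,-4.943,-1.786,5.076,2.011,0.495,0.318,0.794,28.829,12.979,13.023,-0.235
15,-0.966,-1.587,0.400,-2.299,-4.850,-1.354,4.916,2.381,0.529,0.305,0.757,34.175,12.495,12.901,-0.002
16,-1.061,-1.611,0.495,-2.251,-4.627,-1.009,4.612,2.410,0.559,0.289,0.720,38.445,11.682,12.568,0.255
17,-1.150,-1.628,0.583,-2.205,-4.322,-0.736,4.233,2.224,0.586,0.271,0.684,41.539,10.639,12.025,0.506
18,-1.233,-1.641,0.664,-2.163,-3.971,-0.524,3.831,1.928,0.610,0.251,0.648,43.542,9.501,11.319,0.728
19,-1.309,-1.649,0.736,-2.128,-3.604,-0.362,3.436,1.596,0.631,0.231,0.614,44.618,8.387,10.516,0.912
20,-1.377,-1.655,0.801,-2.100,-3.240,-0.240,3.067,1.273,0.650,0.211,0.581,44.956,7.375,9.678,1.054
21,-1.438,-1.659,0.859,-2.077,-2.891,-0.153,2.732,0.981,0.665,0.191,0.550,44.733,6.506,8.853,1.155
22,-1.493,-1.662,0.910,-2.060,-2.565,-0.092,2.433,0.731,0.677,0.172,0.522,44.107,5.789,8.073,1.222
23,-1.541,-1.663,0.956,-2.048,-2.264,-0.053,2.168,0.524,0.687,0.155,0.495,43.207,5.217,7.356,1.259
24,-1.584,-1.664,0.997,-2.039,-1.991,-0.030,1.936,0.356,0.695,0.138,0.471,42.137,4.774,6.711,1.274
25,-1.621,-1.665,1.034,-2.033,-1.744,-0.020,1.733,0.224,0.701,0.123,0.450,40.978,4.438,6.139,1.271
26,-1.654,-1.665,1.067,-2.030,-1.524,-0.018,1.556,0.122,0.705,0.108,0.430,39.790,4.190,5.637,1.256
27,-1.682,-1.665,1.096,-2.028,-1.329,-0.021,1.400,0.045,0.708,0.096,0.413,38.613,4.009,5.200,1.232
28,-1.707,-1.666,1.123,-2.028,-1.157,-0.027,1.264,-0.000,0.709,0.084,0.397,37.452,3.886,4.822,1.199
29,-1.729,-1.666,1.147,-2.028,-1.006,-0.032,1.145,-0.012,0.710,0.073,0.384,36.310,3.811,4.496,1.157
30,-1.747,-1.667,1.169,-2.028,-0.875,-0.038,1.040,-0.014,0.710,0.064,0.372,35.264,3.758,4.215,1.116
31,-1.764,-1.668,1.188,-2.029,-0.761,-0.044,0.947,-0.014,0.710,0.055,0.362,34.330,3.718,3.973,1.078
32,-1.778,-1.669,1.206,-2.029,-0.662,-0.049,0.863,-0.012,0.709,0.048,0.353,33.502,3.687,3.764,1.044
33,-1.790,-1.670,1.223,-2.029,-0.576,-0.053,0.788,-0.011,0.708,0.041,0.345,32.772,3.662,3.585,1.014
34,-1.801,-1.671,1.238,-2.029,-0.501,-0.057,0.719,-0.010,0.707,0.035,0.338,32.131,3.643,3.432,0.987
35,-1.811,-1.672,1.252,-2.030,-0.435,-0.060,0.657,-0.008,0.705,0.029,0.332,31.569,3.628,3.300,0.963
36,-1.819,-1.673,1.264,-2.030,-0.379,-0.062,0.601,-0.007,0.703,0.024,0.327,31.077,3.616,3.186,0.942
37,-1.826,-1.675,1.276,-2.030,-0.329,-0.063,0.549,-0.006,0.702,0.020,0.323,30.647,3.608,3.089,0.924
38,-1.832,-1.676,1.286,-2.030,-0.286,-0.064,0.502,-0.006,0.700,0.016,0.319,30.271,3.601,3.006,0.908
39,-1.837,-1.677,1.296,-2.030,-0.249,-0.064,0.459,-0.005,0.698,0.012,0.315,29.943,3.597,2.935,0.894
40,-1.842,-1.678,1.305,-2.030,-0.216,-0.064,0.419,-0.004,0.697,0.009,0.313,29.656,3.594,2.874,0.881
41,-1.846,-1.680,1.313,-2.030,-0.188,-0.063,0.383,-0.004,0.695,0.006,0.310,29.406,3.592,2.821,0.870
42,-1.849,-1.681,1.320,-2.030,-0.163,-0.062,0.349,-0.004,0.693,0.004,0.308,29.188,3.592,2.776,0.860
43,-1.852,-1.682,1.327,-2.031,-0.142,-0.060,0.319,-0.003,0.692,0.001,0.306,28.998,3.592,2.737,0.852
44,-1.855,-1.683,1.333,-2.031,-0.123,-0.059,0.291,-0.003,0.690,-0.001,0.305,28.832,3.593,2.703,0.844
45,-1.857,-1.684,1.338,-2.031,-0.107,-0.057,0.266,-0.003,0.689,-0.003,0.303,28.687,3.594,2.675,0.838
46,-1.859,-1.686,1.343,-2.031,-0.093,-0.055,0.243,-0.003,0.688,-0.004,0.302,28.561,3.596,2.650,0.832
47,-1.861,-1.687,1.348,-2.031,-0.081,-0.053,0.221,-0.002,0.687,-0.006,0.301,28.451,3.598,2.628,0.827
48,-1.863,-1.688,1.352,-2.031,-0.071,-0.051,0.202,-0.002,0.686,-0.007,0.300,28.355,3.601,2.610,0.822
49,-1.864,-1.689,1.356,-2.031,-0.061,-0.048,0.184,-0.002,0.684,-0.008,0.299,,,,
# final tip position (m): 0.684 -0.008 0.299


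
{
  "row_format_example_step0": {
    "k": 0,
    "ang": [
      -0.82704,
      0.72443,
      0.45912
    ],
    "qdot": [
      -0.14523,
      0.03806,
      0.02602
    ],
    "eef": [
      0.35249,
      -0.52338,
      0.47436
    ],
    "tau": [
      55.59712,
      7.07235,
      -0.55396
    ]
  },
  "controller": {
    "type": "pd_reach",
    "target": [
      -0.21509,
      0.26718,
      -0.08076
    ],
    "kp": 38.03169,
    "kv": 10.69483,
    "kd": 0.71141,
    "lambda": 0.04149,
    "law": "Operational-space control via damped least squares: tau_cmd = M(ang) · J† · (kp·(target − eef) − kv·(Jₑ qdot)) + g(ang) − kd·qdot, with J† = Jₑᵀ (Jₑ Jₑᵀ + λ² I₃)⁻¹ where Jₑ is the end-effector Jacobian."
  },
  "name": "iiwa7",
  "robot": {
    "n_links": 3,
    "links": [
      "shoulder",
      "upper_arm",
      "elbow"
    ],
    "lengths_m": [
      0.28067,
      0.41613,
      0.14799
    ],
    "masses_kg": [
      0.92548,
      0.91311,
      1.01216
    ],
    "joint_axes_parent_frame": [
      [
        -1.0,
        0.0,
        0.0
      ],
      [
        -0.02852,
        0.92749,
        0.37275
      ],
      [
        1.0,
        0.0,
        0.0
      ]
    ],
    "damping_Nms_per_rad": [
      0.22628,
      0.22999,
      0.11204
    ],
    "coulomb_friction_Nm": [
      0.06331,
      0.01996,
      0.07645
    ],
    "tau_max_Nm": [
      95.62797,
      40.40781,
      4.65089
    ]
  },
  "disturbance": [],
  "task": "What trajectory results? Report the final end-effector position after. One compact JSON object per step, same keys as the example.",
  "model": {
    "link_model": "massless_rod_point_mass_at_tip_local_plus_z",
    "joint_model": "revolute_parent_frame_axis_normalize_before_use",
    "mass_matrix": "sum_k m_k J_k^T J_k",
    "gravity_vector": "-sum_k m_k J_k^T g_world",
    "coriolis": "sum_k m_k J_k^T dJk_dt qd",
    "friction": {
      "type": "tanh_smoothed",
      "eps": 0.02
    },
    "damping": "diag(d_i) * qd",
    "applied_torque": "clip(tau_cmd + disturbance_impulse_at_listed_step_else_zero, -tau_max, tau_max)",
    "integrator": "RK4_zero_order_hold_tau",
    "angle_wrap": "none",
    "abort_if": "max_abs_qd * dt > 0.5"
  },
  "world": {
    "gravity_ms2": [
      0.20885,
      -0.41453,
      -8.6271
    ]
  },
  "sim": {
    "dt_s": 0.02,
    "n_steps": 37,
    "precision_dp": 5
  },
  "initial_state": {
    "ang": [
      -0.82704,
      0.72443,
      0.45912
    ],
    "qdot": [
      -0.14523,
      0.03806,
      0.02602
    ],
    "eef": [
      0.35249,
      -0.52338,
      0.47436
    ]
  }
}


{"k":1,"ang":[-0.81029,0.72203,0.54705],"qdot":[1.75361,-0.24719,8.28642],"eef":[0.35059,-0.52008,0.47098],"tau":[44.08936,5.46747,-4.65089]}
{"k":2,"ang":[-0.7704,0.71864,0.69244],"qdot":[2.24971,-0.09987,6.29471],"eef":[0.34606,-0.5074,0.47124],"tau":[29.90875,3.50501,-2.97934]}
{"k":3,"ang":[-0.72258,0.71785,0.80438],"qdot":[2.54138,0.01479,4.92331],"eef":[0.34196,-0.48781,0.47928],"tau":[20.79817,2.10291,-1.07542]}
{"k":4,"ang":[-0.66921,0.7187,0.90385],"qdot":[2.79606,0.0699,4.98993],"eef":[0.33798,-0.46369,0.49063],"tau":[14.61887,1.12766,-0.6903]}
{"k":5,"ang":[-0.61225,0.72068,1.00138],"qdot":[2.90284,0.12651,4.75663],"eef":[0.33369,-0.43642,0.50251],"tau":[10.06842,0.36642,-0.2288]}
{"k":6,"ang":[-0.55392,0.7237,1.09524],"qdot":[2.9329,0.17612,4.62796],"eef":[0.32923,-0.4071,0.51391],"tau":[6.77873,-0.23853,0.01158]}
{"k":7,"ang":[-0.49558,0.72769,1.18668],"qdot":[2.90501,0.22403,4.52162],"eef":[0.3246,-0.37657,0.52396],"tau":[4.35023,-0.74602,0.14513]}
{"k":8,"ang":[-0.43819,0.73264,1.27619],"qdot":[2.83696,0.27206,4.43866],"eef":[0.31981,-0.34549,0.53217],"tau":[2.5224,-1.18958,0.19931]}
{"k":9,"ang":[-0.38244,0.73855,1.36417],"qdot":[2.74055,0.32133,4.37132],"eef":[0.3149,-0.31437,0.53829],"tau":[1.11126,-1.58882,0.20068]}
{"k":10,"ang":[-0.32882,0.74547,1.4509],"qdot":[2.6239,0.37232,4.31423],"eef":[0.30989,-0.28361,0.54226],"tau":[-0.01031,-1.95415,0.16767]}
{"k":11,"ang":[-0.27768,0.75342,1.53654],"qdot":[2.49248,0.42521,4.2634],"eef":[0.30483,-0.25354,0.5441],"tau":[-0.92995,-2.29059,0.11338]}
{"k":12,"ang":[-0.22928,0.76245,1.6212],"qdot":[2.34989,0.48013,4.21603],"eef":[0.29974,-0.22441,0.54392],"tau":[-1.7079,-2.60028,0.0471]}
{"k":13,"ang":[-0.18382,0.7726,1.70494],"qdot":[2.19839,0.53727,4.17021],"eef":[0.29465,-0.1964,0.54187],"tau":[-2.38546,-2.88394,-0.02453]}
{"k":14,"ang":[-0.14145,0.78392,1.78777],"qdot":[2.03924,0.59699,4.12477],"eef":[0.28961,-0.16968,0.53816],"tau":[-2.99089,-3.14167,-0.09678]}
{"k":15,"ang":[-0.10234,0.79646,1.8697],"qdot":[1.87296,0.65991,4.07906],"eef":[0.28464,-0.14435,0.53296],"tau":[-3.54339,-3.37335,-0.16626]}
{"k":16,"ang":[-0.06663,0.81031,1.95073],"qdot":[1.69951,0.72691,4.03284],"eef":[0.2798,-0.12052,0.52648],"tau":[-4.05595,-3.5787,-0.23048]}
{"k":17,"ang":[-0.03446,0.82555,2.03084],"qdot":[1.51835,0.79921,3.98612],"eef":[0.27512,-0.09824,0.51893],"tau":[-4.53712,-3.75722,-0.28766]}
{"k":18,"ang":[-0.00599,0.8423,2.11003],"qdot":[1.32856,0.87838,3.93916],"eef":[0.27064,-0.07757,0.51049],"tau":[-4.9922,-3.908,-0.33645]}
{"k":19,"ang":[0.01858,0.86072,2.1883],"qdot":[1.12874,0.96641,3.8923],"eef":[0.2664,-0.05857,0.50133],"tau":[-5.42383,-4.02947,-0.37588]}
{"k":20,"ang":[0.03904,0.88101,2.26566],"qdot":[0.91712,1.06581,3.84598],"eef":[0.26247,-0.04127,0.49162],"tau":[-5.83204,-4.11903,-0.40519]}
{"k":21,"ang":[0.05513,0.90344,2.34212],"qdot":[0.69138,1.17967,3.80064],"eef":[0.25887,-0.02572,0.48149],"tau":[-6.21375,-4.17259,-0.42378]}
{"k":22,"ang":[0.06654,0.92833,2.41771],"qdot":[0.44868,1.31179,3.75658],"eef":[0.25566,-0.01196,0.47106],"tau":[-6.56149,-4.18397,-0.4311]}
{"k":23,"ang":[0.07289,0.95609,2.49245],"qdot":[0.18553,1.46689,3.71376],"eef":[0.25288,-4e-05,0.46043],"tau":[-6.86089,-4.14408,-0.42647]}
{"k":24,"ang":[0.07374,0.98723,2.56638],"qdot":[-0.10108,1.6501,3.66917],"eef":[0.25058,0.00997,0.44966],"tau":[-7.09179,-4.03946,-0.40727]}
{"k":25,"ang":[0.06864,1.02237,2.63931],"qdot":[-0.41166,1.86597,3.61475],"eef":[0.2488,0.01802,0.43878],"tau":[-7.22581,-3.85169,-0.36801]}
{"k":26,"ang":[0.05698,1.06226,2.71124],"qdot":[-0.75815,2.12637,3.56531],"eef":[0.24756,0.02406,0.42779],"tau":[-7.167,-3.56085,-0.3201]}
{"k":27,"ang":[0.03801,1.10788,2.78206],"qdot":[-1.14337,2.43921,3.50047],"eef":[0.24687,0.02801,0.41658],"tau":[-6.81582,-3.13647,-0.24755]}
{"k":28,"ang":[0.01096,1.16037,2.8513],"qdot":[-1.5689,2.81256,3.40527],"eef":[0.24671,0.02981,0.40504],"tau":[-6.0339,-2.54799,-0.14094]}
{"k":29,"ang":[-0.02494,1.22098,2.91811],"qdot":[-2.03031,3.25106,3.25423],"eef":[0.247,0.02948,0.39294],"tau":[-4.67771,-1.77537,0.0152]}
{"k":30,"ang":[-0.07025,1.29098,2.98101],"qdot":[-2.51254,3.75127,3.01193],"eef":[0.24757,0.02711,0.37998],"tau":[-2.68427,-0.82929,0.2401]}
{"k":31,"ang":[-0.12511,1.37145,3.03782],"qdot":[-2.98609,4.29624,2.64035],"eef":[0.24813,0.02301,0.3658],"tau":[-0.18648,0.22818,0.54966]}
{"k":32,"ang":[-0.18894,1.46296,3.08574],"qdot":[-3.4063,4.8521,2.11479],"eef":[0.24818,0.01774,0.35008],"tau":[2.46912,1.27734,0.94504]}
{"k":33,"ang":[-0.26013,1.56525,3.12172],"qdot":[-3.7123,5.36609,1.43637],"eef":[0.24706,0.01218,0.33261],"tau":[4.86193,2.15091,1.40742]}
{"k":34,"ang":[-0.33566,1.67678,3.14303],"qdot":[-3.82095,5.76375,0.63947],"eef":[0.24407,0.00744,0.31352],"tau":[6.58593,2.66976,1.89465]}
{"k":35,"ang":[-0.41072,1.79441,3.14815],"qdot":[-3.64955,5.97005,-0.14404],"eef":[0.23864,0.00477,0.29342],"tau":[7.26325,2.73486,2.29063]}
{"k":36,"ang":[-0.4796,1.91414,3.14021],"qdot":[-3.18602,5.96866,-0.6686],"eef":[0.23045,0.00538,0.27344],"tau":[6.79822,2.41377,2.40178]}
{"k":37,"ang":[-0.53672,2.03199,3.12308],"qdot":[-2.47977,5.79142,-1.02136],"eef":[0.21963,0.00978,0.25469]}
{"summary": "final eef position (m): 0.21963 0.00978 0.25469"}


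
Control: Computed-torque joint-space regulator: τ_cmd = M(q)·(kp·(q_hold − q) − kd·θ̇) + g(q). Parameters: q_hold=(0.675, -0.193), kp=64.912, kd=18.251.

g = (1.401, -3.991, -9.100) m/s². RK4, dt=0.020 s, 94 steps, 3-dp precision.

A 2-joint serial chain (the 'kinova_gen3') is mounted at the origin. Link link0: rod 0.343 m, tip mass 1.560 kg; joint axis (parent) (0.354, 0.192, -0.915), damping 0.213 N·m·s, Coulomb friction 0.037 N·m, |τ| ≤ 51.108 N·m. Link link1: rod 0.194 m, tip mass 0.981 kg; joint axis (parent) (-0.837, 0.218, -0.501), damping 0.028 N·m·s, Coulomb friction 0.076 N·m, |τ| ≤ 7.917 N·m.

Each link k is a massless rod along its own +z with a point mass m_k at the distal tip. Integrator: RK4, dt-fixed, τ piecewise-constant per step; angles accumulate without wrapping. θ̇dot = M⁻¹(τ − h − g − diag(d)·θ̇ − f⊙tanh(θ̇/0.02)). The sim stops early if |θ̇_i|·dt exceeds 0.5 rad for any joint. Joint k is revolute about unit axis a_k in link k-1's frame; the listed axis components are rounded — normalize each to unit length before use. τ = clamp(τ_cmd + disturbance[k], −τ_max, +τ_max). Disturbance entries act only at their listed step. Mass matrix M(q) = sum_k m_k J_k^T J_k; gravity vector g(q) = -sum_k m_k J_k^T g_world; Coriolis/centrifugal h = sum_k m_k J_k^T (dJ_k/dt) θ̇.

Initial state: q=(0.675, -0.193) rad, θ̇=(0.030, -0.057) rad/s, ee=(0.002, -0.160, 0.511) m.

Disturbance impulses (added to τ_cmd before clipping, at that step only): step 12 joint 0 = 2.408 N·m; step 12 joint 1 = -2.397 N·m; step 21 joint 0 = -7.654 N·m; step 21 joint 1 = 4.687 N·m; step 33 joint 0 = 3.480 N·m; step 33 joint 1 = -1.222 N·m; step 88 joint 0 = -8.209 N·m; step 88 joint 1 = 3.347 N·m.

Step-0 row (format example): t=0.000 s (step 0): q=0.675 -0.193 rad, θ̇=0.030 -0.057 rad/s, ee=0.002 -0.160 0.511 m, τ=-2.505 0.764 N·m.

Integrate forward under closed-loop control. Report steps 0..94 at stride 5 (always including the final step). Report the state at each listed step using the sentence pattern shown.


t=0.100 s (step 5): q=0.676 -0.193 rad, θ̇=-0.004 -0.004 rad/s, ee=0.002 -0.160 0.511 m, τ=-2.441 0.721 N·m.
t=0.200 s (step 10): q=0.676 -0.192 rad, θ̇=-0.004 -0.002 rad/s, ee=0.002 -0.160 0.511 m, τ=-2.440 0.718 N·m.
t=0.300 s (step 15): q=0.678 -0.248 rad, θ̇=0.038 -0.463 rad/s, ee=-0.004 -0.166 0.508 m, τ=-2.808 1.156 N·m.
t=0.400 s (step 20): q=0.678 -0.253 rad, θ̇=-0.042 0.034 rad/s, ee=-0.005 -0.167 0.507 m, τ=-2.464 0.881 N·m.
t=0.500 s (step 25): q=0.621 -0.164 rad, θ̇=-0.192 0.471 rad/s, ee=0.008 -0.147 0.515 m, τ=-1.667 0.221 N·m.
t=0.600 s (step 30): q=0.623 -0.157 rad, θ̇=0.146 -0.021 rad/s, ee=0.009 -0.146 0.515 m, τ=-2.343 0.620 N·m.
t=0.700 s (step 35): q=0.664 -0.159 rad, θ̇=0.672 -0.089 rad/s, ee=0.007 -0.154 0.513 m, τ=-3.237 0.976 N·m.
t=0.800 s (step 40): q=0.688 -0.163 rad, θ̇=0.033 -0.015 rad/s, ee=0.005 -0.159 0.512 m, τ=-2.512 0.662 N·m.
t=0.900 s (step 45): q=0.689 -0.164 rad, θ̇=-0.014 -0.031 rad/s, ee=0.005 -0.159 0.511 m, τ=-2.464 0.650 N·m.
t=1.000 s (step 50): q=0.688 -0.165 rad, θ̇=-0.014 -0.031 rad/s, ee=0.005 -0.160 0.511 m, τ=-2.463 0.654 N·m.
t=1.100 s (step 55): q=0.688 -0.166 rad, θ̇=-0.014 -0.030 rad/s, ee=0.005 -0.160 0.511 m, τ=-2.462 0.657 N·m.
t=1.200 s (step 60): q=0.687 -0.168 rad, θ̇=-0.014 -0.030 rad/s, ee=0.005 -0.160 0.511 m, τ=-2.461 0.660 N·m.
t=1.300 s (step 65): q=0.687 -0.169 rad, θ̇=-0.013 -0.030 rad/s, ee=0.005 -0.160 0.511 m, τ=-2.461 0.664 N·m.
t=1.400 s (step 70): q=0.686 -0.170 rad, θ̇=-0.013 -0.029 rad/s, ee=0.005 -0.160 0.511 m, τ=-2.460 0.667 N·m.
t=1.500 s (step 75): q=0.686 -0.171 rad, θ̇=-0.013 -0.029 rad/s, ee=0.004 -0.160 0.511 m, τ=-2.459 0.670 N·m.
t=1.600 s (step 80): q=0.685 -0.172 rad, θ̇=-0.013 -0.028 rad/s, ee=0.004 -0.160 0.511 m, τ=-2.458 0.672 N·m.
t=1.700 s (step 85): q=0.685 -0.173 rad, θ̇=-0.013 -0.028 rad/s, ee=0.004 -0.160 0.511 m, τ=-2.457 0.675 N·m.
t=1.800 s (step 90): q=0.627 -0.169 rad, θ̇=-1.235 0.209 rad/s, ee=0.007 -0.148 0.515 m, τ=-0.523 -0.148 N·m.
t=1.880 s (step 94): q=0.596 -0.164 rad, θ̇=0.071 -0.018 rad/s, ee=0.009 -0.142 0.517 m.


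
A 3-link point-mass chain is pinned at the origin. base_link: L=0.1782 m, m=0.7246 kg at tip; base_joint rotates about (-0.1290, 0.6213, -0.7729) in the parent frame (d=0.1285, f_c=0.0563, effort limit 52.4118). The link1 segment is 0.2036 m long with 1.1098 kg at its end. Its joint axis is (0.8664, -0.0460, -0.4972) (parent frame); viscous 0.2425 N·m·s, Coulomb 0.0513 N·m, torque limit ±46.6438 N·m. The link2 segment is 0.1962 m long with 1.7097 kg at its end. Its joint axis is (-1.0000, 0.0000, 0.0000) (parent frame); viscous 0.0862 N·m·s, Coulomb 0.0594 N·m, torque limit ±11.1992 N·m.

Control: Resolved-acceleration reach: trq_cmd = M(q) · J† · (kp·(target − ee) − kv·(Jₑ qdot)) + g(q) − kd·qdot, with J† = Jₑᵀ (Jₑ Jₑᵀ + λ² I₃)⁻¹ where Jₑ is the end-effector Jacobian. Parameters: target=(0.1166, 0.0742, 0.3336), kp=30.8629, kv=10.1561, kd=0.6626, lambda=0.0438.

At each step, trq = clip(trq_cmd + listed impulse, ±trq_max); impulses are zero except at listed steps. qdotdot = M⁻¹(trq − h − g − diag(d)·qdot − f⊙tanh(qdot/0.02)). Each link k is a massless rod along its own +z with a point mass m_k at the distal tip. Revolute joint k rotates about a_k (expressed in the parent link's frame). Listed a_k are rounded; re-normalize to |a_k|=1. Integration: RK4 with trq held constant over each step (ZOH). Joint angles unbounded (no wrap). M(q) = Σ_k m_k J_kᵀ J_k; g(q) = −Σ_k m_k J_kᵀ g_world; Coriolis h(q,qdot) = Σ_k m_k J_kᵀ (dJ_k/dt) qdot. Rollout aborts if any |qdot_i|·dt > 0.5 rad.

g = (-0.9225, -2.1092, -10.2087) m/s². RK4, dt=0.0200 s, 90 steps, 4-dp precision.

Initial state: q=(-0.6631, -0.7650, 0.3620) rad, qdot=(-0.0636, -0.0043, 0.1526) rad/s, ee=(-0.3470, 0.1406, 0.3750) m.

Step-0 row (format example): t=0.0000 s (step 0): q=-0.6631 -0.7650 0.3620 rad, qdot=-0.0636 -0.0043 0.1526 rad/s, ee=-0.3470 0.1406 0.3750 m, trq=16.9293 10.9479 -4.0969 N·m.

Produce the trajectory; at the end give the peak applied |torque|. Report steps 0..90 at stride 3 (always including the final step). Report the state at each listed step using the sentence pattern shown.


t=0.0600 s (step 3): q=-0.6449 -0.7132 0.4267 rad, qdot=0.6084 1.2269 1.1713 rad/s, ee=-0.3367 0.1433 0.3815 m, trq=11.5609 7.7659 -3.6624 N·m.
t=0.1200 s (step 6): q=-0.5974 -0.6354 0.4851 rad, qdot=0.9343 1.3858 0.9020 rad/s, ee=-0.3122 0.1494 0.4008 m, trq=8.4796 6.1039 -2.8399 N·m.
t=0.1800 s (step 9): q=-0.5367 -0.5501 0.5374 rad, qdot=1.0717 1.4447 0.8456 rad/s, ee=-0.2804 0.1556 0.4235 m, trq=6.5835 4.9727 -2.4624 N·m.
t=0.2400 s (step 12): q=-0.4709 -0.4643 0.5866 rad, qdot=1.1129 1.4126 0.8120 rad/s, ee=-0.2451 0.1603 0.4449 m, trq=5.2890 4.1235 -2.2378 N·m.
t=0.3000 s (step 15): q=-0.4043 -0.3819 0.6345 rad, qdot=1.1019 1.3403 0.8000 rad/s, ee=-0.2089 0.1629 0.4631 m, trq=4.3186 3.4314 -2.1009 N·m.
t=0.3600 s (step 18): q=-0.3393 -0.3044 0.6822 rad, qdot=1.0613 1.2500 0.8005 rad/s, ee=-0.1733 0.1637 0.4774 m, trq=3.5397 2.8486 -2.0181 N·m.
t=0.4200 s (step 21): q=-0.2774 -0.2325 0.7301 rad, qdot=1.0036 1.1537 0.8079 rad/s, ee=-0.1396 0.1629 0.4879 m, trq=2.8882 2.3552 -1.9743 N·m.
t=0.4800 s (step 24): q=-0.2192 -0.1663 0.7786 rad, qdot=0.9361 1.0581 0.8183 rad/s, ee=-0.1082 0.1610 0.4950 m, trq=2.3314 1.9407 -1.9611 N·m.
t=0.5400 s (step 27): q=-0.1652 -0.1058 0.8277 rad, qdot=0.8635 0.9668 0.8289 rad/s, ee=-0.0795 0.1583 0.4990 m, trq=1.8508 1.5962 -1.9730 N·m.
t=0.6000 s (step 30): q=-0.1156 -0.0505 0.8775 rad, qdot=0.7893 0.8817 0.8377 rad/s, ee=-0.0535 0.1551 0.5006 m, trq=1.4342 1.3133 -2.0051 N·m.
t=0.6600 s (step 33): q=-0.0705 -0.0001 0.9277 rad, qdot=0.7159 0.8036 0.8433 rad/s, ee=-0.0303 0.1517 0.5002 m, trq=1.0726 1.0830 -2.0530 N·m.
t=0.7200 s (step 36): q=-0.0297 0.0458 0.9782 rad, qdot=0.6452 0.7327 0.8450 rad/s, ee=-0.0097 0.1482 0.4981 m, trq=0.7586 0.8968 -2.1127 N·m.
t=0.7800 s (step 39): q=0.0070 0.0877 1.0287 rad, qdot=0.5785 0.6688 0.8424 rad/s, ee=0.0085 0.1447 0.4948 m, trq=0.4860 0.7469 -2.1808 N·m.
t=0.8400 s (step 42): q=0.0398 0.1260 1.0789 rad, qdot=0.5163 0.6113 0.8354 rad/s, ee=0.0245 0.1414 0.4904 m, trq=0.2495 0.6261 -2.2542 N·m.
t=0.9000 s (step 45): q=0.0690 0.1611 1.1286 rad, qdot=0.4592 0.5597 0.8241 rad/s, ee=0.0385 0.1382 0.4854 m, trq=0.0446 0.5286 -2.3302 N·m.
t=0.9600 s (step 48): q=0.0949 0.1932 1.1775 rad, qdot=0.4072 0.5134 0.8090 rad/s, ee=0.0507 0.1352 0.4798 m, trq=-0.1328 0.4492 -2.4067 N·m.
t=1.0200 s (step 51): q=0.1179 0.2226 1.2254 rad, qdot=0.3602 0.4719 0.7905 rad/s, ee=0.0613 0.1324 0.4739 m, trq=-0.2860 0.3841 -2.4822 N·m.
t=1.0800 s (step 54): q=0.1382 0.2498 1.2721 rad, qdot=0.3179 0.4345 0.7690 rad/s, ee=0.0705 0.1297 0.4677 m, trq=-0.4181 0.3298 -2.5553 N·m.
t=1.1400 s (step 57): q=0.1561 0.2748 1.3175 rad, qdot=0.2801 0.4009 0.7450 rad/s, ee=0.0785 0.1272 0.4614 m, trq=-0.5315 0.2840 -2.6252 N·m.
t=1.2000 s (step 60): q=0.1719 0.2979 1.3613 rad, qdot=0.2464 0.3705 0.7191 rad/s, ee=0.0853 0.1248 0.4551 m, trq=-0.6285 0.2444 -2.6912 N·m.
t=1.2600 s (step 63): q=0.1858 0.3192 1.4036 rad, qdot=0.2165 0.3430 0.6917 rad/s, ee=0.0912 0.1226 0.4489 m, trq=-0.7112 0.2097 -2.7528 N·m.
t=1.3200 s (step 66): q=0.1980 0.3390 1.4442 rad, qdot=0.1899 0.3181 0.6633 rad/s, ee=0.0962 0.1204 0.4427 m, trq=-0.7812 0.1787 -2.8100 N·m.
t=1.3800 s (step 69): q=0.2086 0.3574 1.4831 rad, qdot=0.1663 0.2954 0.6342 rad/s, ee=0.1005 0.1184 0.4367 m, trq=-0.8403 0.1504 -2.8626 N·m.
t=1.4400 s (step 72): q=0.2180 0.3745 1.5202 rad, qdot=0.1455 0.2748 0.6047 rad/s, ee=0.1041 0.1165 0.4309 m, trq=-0.8897 0.1242 -2.9107 N·m.
t=1.5000 s (step 75): q=0.2261 0.3903 1.5555 rad, qdot=0.1271 0.2559 0.5753 rad/s, ee=0.1072 0.1146 0.4254 m, trq=-0.9308 0.0997 -2.9545 N·m.
t=1.5600 s (step 78): q=0.2332 0.4052 1.5891 rad, qdot=0.1109 0.2386 0.5461 rad/s, ee=0.1097 0.1129 0.4200 m, trq=-0.9646 0.0764 -2.9942 N·m.
t=1.6200 s (step 81): q=0.2395 0.4190 1.6210 rad, qdot=0.0966 0.2228 0.5173 rad/s, ee=0.1119 0.1112 0.4149 m, trq=-0.9922 0.0542 -3.0300 N·m.
t=1.6800 s (step 84): q=0.2449 0.4319 1.6512 rad, qdot=0.0840 0.2082 0.4891 rad/s, ee=0.1136 0.1096 0.4100 m, trq=-1.0143 0.0328 -3.0622 N·m.
t=1.7400 s (step 87): q=0.2496 0.4440 1.6797 rad, qdot=0.0729 0.1948 0.4617 rad/s, ee=0.1150 0.1081 0.4054 m, trq=-1.0318 0.0122 -3.0910 N·m.
t=1.8000 s (step 90): q=0.2536 0.4552 1.7065 rad, qdot=0.0632 0.1824 0.4352 rad/s, ee=0.1162 0.1066 0.4010 m.
max |trq| (N·m): 16.9293


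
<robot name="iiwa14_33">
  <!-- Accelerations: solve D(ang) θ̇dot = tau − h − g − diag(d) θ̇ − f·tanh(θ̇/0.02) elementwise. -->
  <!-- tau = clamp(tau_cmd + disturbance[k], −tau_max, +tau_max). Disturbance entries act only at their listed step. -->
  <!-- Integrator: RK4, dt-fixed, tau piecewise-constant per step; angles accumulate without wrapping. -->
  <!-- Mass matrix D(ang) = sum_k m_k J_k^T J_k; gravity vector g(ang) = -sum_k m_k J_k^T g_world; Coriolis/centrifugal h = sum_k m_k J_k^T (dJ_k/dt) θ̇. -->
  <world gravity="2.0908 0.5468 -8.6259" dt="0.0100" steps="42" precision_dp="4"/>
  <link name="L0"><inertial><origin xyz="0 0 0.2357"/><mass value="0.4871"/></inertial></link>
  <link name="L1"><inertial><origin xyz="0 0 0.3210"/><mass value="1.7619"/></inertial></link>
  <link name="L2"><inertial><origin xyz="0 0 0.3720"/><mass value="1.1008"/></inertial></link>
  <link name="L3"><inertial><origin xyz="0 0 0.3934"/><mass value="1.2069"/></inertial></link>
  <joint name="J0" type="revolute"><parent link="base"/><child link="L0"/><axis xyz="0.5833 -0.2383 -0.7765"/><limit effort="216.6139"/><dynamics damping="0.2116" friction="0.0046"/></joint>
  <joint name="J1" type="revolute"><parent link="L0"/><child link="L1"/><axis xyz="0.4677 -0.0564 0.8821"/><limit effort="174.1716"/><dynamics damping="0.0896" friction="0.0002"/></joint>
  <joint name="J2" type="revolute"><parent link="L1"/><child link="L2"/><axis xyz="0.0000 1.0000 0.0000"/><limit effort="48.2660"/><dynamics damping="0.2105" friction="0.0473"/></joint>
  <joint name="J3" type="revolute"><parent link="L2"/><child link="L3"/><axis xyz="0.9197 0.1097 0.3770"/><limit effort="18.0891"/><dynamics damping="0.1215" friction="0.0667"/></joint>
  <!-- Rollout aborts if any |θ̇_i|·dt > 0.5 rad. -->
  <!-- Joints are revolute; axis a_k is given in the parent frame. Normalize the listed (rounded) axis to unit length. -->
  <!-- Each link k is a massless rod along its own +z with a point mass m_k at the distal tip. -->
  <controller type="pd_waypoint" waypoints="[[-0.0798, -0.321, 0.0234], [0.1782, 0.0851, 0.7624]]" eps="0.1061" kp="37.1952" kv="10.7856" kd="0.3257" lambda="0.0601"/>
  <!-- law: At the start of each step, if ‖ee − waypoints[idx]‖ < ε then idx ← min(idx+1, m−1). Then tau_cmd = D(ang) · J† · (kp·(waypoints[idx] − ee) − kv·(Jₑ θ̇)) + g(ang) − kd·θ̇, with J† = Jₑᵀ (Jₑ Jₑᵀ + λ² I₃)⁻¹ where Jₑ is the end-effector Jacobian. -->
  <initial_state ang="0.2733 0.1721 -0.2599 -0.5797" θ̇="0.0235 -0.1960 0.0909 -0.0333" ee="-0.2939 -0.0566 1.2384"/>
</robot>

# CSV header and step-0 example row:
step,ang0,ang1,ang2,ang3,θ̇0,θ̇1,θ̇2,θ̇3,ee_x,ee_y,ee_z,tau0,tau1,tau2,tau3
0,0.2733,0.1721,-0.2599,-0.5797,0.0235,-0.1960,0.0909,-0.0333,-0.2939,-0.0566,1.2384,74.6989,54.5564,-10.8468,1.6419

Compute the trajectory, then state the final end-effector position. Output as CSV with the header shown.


step,ang0,ang1,ang2,ang3,θ̇0,θ̇1,θ̇2,θ̇3,ee_x,ee_y,ee_z,tau0,tau1,tau2,tau3
1,0.2768,0.1763,-0.2573,-0.5949,0.6681,1.0187,0.4319,-2.9921,-0.2927,-0.0560,1.2370,67.9119,48.8553,-9.9658,2.3006
2,0.2867,0.1910,-0.2514,-0.6367,1.3266,1.9173,0.7397,-5.3205,-0.2912,-0.0566,1.2323,60.4714,42.3971,-9.4488,2.4497
3,0.3032,0.2133,-0.2427,-0.6987,1.9660,2.5383,1.0062,-7.0560,-0.2894,-0.0586,1.2246,52.3766,35.3899,-9.0552,2.2685
4,0.3258,0.2407,-0.2315,-0.7754,2.5438,2.9422,1.2260,-8.2710,-0.2871,-0.0621,1.2139,43.9728,28.2565,-8.6198,1.9156
5,0.3537,0.2713,-0.2184,-0.8622,3.0293,3.1891,1.3991,-9.0559,-0.2845,-0.0672,1.2004,35.7218,21.4457,-8.0691,1.5175
6,0.3860,0.3039,-0.2038,-0.9550,3.4109,3.3282,1.5314,-9.5050,-0.2814,-0.0739,1.1843,27.9903,15.2792,-7.3977,1.1614
7,0.4215,0.3374,-0.1880,-1.0511,3.6925,3.3954,1.6316,-9.7043,-0.2780,-0.0820,1.1659,20.9799,9.9159,-6.6332,0.8980
8,0.4594,0.3714,-0.1713,-1.1482,3.8868,3.4149,1.7084,-9.7249,-0.2744,-0.0914,1.1455,14.7513,5.3878,-5.8101,0.7487
9,0.4989,0.4055,-0.1539,-1.2449,4.0091,3.4023,1.7690,-9.6225,-0.2706,-0.1019,1.1234,9.2750,1.6513,-4.9573,0.7149
10,0.5393,0.4393,-0.1360,-1.3402,4.0736,3.3680,1.8181,-9.4384,-0.2669,-0.1133,1.0998,4.4725,-1.3731,-4.0934,0.7861
11,0.5802,0.4727,-0.1176,-1.4334,4.0920,3.3193,1.8581,-9.2030,-0.2632,-0.1253,1.0752,0.2428,-3.7755,-3.2260,0.9454
12,0.6210,0.5056,-0.0989,-1.5240,4.0727,3.2619,1.8891,-8.9386,-0.2596,-0.1377,1.0497,-3.5233,-5.6428,-2.3524,1.1745
13,0.6615,0.5379,-0.0799,-1.6120,4.0211,3.2010,1.9094,-8.6616,-0.2561,-0.1503,1.0235,-6.9374,-7.0512,-1.4612,1.4550
14,0.7013,0.5696,-0.0607,-1.6972,3.9397,3.1424,1.9159,-8.3847,-0.2529,-0.1629,0.9970,-10.1099,-8.0631,-0.5319,1.7705
15,0.7401,0.6008,-0.0416,-1.7797,3.8285,3.0928,1.9046,-8.1181,-0.2499,-0.1753,0.9701,-13.1491,-8.7246,0.4640,2.1069
16,0.7777,0.6316,-0.0227,-1.8595,3.6861,3.0605,1.8721,-7.8694,-0.2471,-0.1874,0.9431,-16.1571,-9.0637,1.5624,2.4518
17,0.8136,0.6622,-0.0042,-1.9371,3.5102,3.0558,1.8169,-7.6444,-0.2445,-0.1991,0.9161,-19.2198,-9.0893,2.8035,2.7946
18,0.8477,0.6929,0.0136,-2.0125,3.2993,3.0907,1.7427,-7.4450,-0.2421,-0.2103,0.8892,-22.3773,-8.7915,4.2212,3.1253
19,0.8795,0.7243,0.0307,-2.0860,3.0553,3.1787,1.6627,-7.2682,-0.2398,-0.2210,0.8626,-25.5499,-8.1537,5.8109,3.4332
20,0.9087,0.7568,0.0470,-2.1578,2.7872,3.3318,1.6034,-7.1037,-0.2375,-0.2311,0.8363,-28.3923,-7.1979,7.4523,3.7061
21,0.9351,0.7913,0.0631,-2.2280,2.5149,3.5544,1.6039,-6.9347,-0.2353,-0.2408,0.8105,-30.1729,-6.0818,8.8069,3.9320
22,0.9590,0.8282,0.0796,-2.2964,2.2688,3.8340,1.7001,-6.7444,-0.2330,-0.2499,0.7853,-30.0748,-5.1512,9.3819,4.1043
23,0.9808,0.8681,0.0976,-2.3627,2.0784,4.1357,1.8939,-6.5289,-0.2307,-0.2585,0.7607,-28.0607,-4.7298,8.9490,4.2276
24,1.0009,0.9109,0.1178,-2.4269,1.9532,4.4170,2.1382,-6.3042,-0.2283,-0.2664,0.7367,-25.1258,-4.8037,7.8372,4.3136
25,1.0200,0.9562,0.1403,-2.4888,1.8803,4.6527,2.3702,-6.0930,-0.2258,-0.2737,0.7133,-22.3418,-5.0940,6.5825,4.3712
26,1.0386,1.0037,0.1650,-2.5488,1.8396,4.8413,2.5532,-5.9076,-0.2233,-0.2803,0.6906,-20.1513,-5.3573,5.5020,4.4028
27,1.0569,1.0528,0.1911,-2.6071,1.8173,4.9933,2.6827,-5.7480,-0.2206,-0.2862,0.6685,-18.5123,-5.4962,4.6639,4.4072
28,1.0750,1.1034,0.2184,-2.6638,1.8070,5.1208,2.7708,-5.6088,-0.2179,-0.2916,0.6471,-17.2317,-5.5089,4.0237,4.3828
29,1.0931,1.1552,0.2464,-2.7193,1.8064,5.2331,2.8319,-5.4848,-0.2151,-0.2964,0.6264,-16.1313,-5.4279,3.5169,4.3294
30,1.1112,1.2080,0.2750,-2.7736,1.8154,5.3364,2.8779,-5.3726,-0.2122,-0.3008,0.6065,-15.0843,-5.2892,3.0915,4.2478
31,1.1294,1.2619,0.3039,-2.8268,1.8340,5.4334,2.9167,-5.2705,-0.2092,-0.3048,0.5875,-14.0076,-5.1233,2.7126,4.1399
32,1.1479,1.3167,0.3333,-2.8790,1.8626,5.5245,2.9530,-5.1776,-0.2061,-0.3085,0.5693,-12.8457,-4.9543,2.3592,4.0080
33,1.1667,1.3724,0.3630,-2.9304,1.9013,5.6070,2.9899,-5.0932,-0.2029,-0.3117,0.5521,-11.5600,-4.8010,2.0205,3.8545
34,1.1860,1.4288,0.3931,-2.9810,1.9500,5.6753,3.0287,-5.0159,-0.1997,-0.3147,0.5359,-10.1221,-4.6783,1.6942,3.6820
35,1.2058,1.4858,0.4236,-3.0308,2.0080,5.7194,3.0695,-4.9428,-0.1963,-0.3174,0.5207,-8.5120,-4.5983,1.3853,3.4929
36,1.2262,1.5431,0.4545,-3.0799,2.0738,5.7238,3.1111,-4.8685,-0.1930,-0.3198,0.5065,-6.7222,-4.5696,1.1063,3.2892
37,1.2473,1.6002,0.4859,-3.1282,2.1442,5.6656,3.1505,-4.7833,-0.1897,-0.3219,0.4935,-4.7687,-4.5950,0.8785,3.0723
38,1.2691,1.6562,0.5176,-3.1755,2.2145,5.5128,3.1818,-4.6721,-0.1864,-0.3239,0.4816,-2.7120,-4.6671,0.7319,2.8424
39,1.2916,1.7100,0.5495,-3.2215,2.2773,5.2262,3.1966,-4.5138,-0.1833,-0.3256,0.4709,-0.6869,-4.7615,0.7018,2.5980
40,1.3147,1.7602,0.5815,-3.2656,2.3244,4.7675,3.1848,-4.2846,-0.1804,-0.3272,0.4612,1.0715,-4.8307,0.8176,2.3366
41,1.3381,1.8049,0.6132,-3.3070,2.3490,4.1194,3.1395,-3.9685,-0.1778,-0.3286,0.4526,2.2456,-4.8074,1.0834,2.0571
42,1.3617,1.8422,0.6443,-3.3449,2.3507,3.3102,3.0634,-3.5718,-0.1756,-0.3299,0.4447,,,,
# final ee position (m): -0.1756 -0.3299 0.4447
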